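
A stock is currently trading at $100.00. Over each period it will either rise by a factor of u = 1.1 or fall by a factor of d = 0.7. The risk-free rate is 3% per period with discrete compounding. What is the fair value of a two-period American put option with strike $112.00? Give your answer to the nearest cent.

$12.00

Risk-neutral probability p = (1 + 0.03 − 0.7)/(1.1 − 0.7) = 0.3300/0.4000 = 0.8250
Terminal stock prices: S_uu = 121, S_ud = 77, S_dd = 49
Terminal payoffs (K − S): max(-9, 0) = 0, max(35, 0) = 35, max(63, 0) = 63
Node u (S = 110): continuation = 1/1.03·[0.8250·0.0000 + 0.1750·35.0000] = 5.9466; exercise value = 2.0000 ≤ continuation, so V_u = 5.9466
Node d (S = 70): continuation = 1/1.03·[0.8250·35.0000 + 0.1750·63.0000] = 38.7379; exercise value = 42.0000 > continuation, so V_d = 42.0000 (exercise)
Node 0 (S = 100): continuation = 1/1.03·[0.8250·5.9466 + 0.1750·42.0000] = 11.8990; exercise value = 12.0000 > continuation, so V_0 = 12.0000 (exercise)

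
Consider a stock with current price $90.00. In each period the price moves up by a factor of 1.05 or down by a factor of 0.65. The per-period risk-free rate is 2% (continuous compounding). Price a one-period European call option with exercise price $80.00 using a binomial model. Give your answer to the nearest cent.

Risk-neutral probability p = (e^0.02 − 0.65)/(1.05 − 0.65) = 0.3702/0.4000 = 0.9255
Terminal stock prices: S_u = 94.5, S_d = 58.5
Terminal payoffs (S − K): max(14.5, 0) = 14.5, max(-21.5, 0) = 0
Node 0 (S = 90): V_0 = e^(−0.02)·[0.9255·14.5000 + 0.0745·0.0000] = 13.1541

$13.15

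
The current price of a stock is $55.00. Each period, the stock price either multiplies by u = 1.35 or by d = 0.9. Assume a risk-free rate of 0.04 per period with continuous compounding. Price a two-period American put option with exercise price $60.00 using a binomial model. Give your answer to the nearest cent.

Risk-neutral probability p = (e^0.04 − 0.9)/(1.35 − 0.9) = 0.1408/0.4500 = 0.3129
Terminal stock prices: S_uu = 100.2, S_ud = 66.83, S_dd = 44.55
Terminal payoffs (K − S): max(-40.24, 0) = 0, max(-6.825, 0) = 0, max(15.45, 0) = 15.45
Node u (S = 74.25): continuation = e^(−0.04)·[0.3129·0.0000 + 0.6871·0.0000] = 0.0000; exercise value = 0.0000 ≤ continuation, so V_u = 0.0000
Node d (S = 49.5): continuation = e^(−0.04)·[0.3129·0.0000 + 0.6871·15.4500] = 10.1993; exercise value = 10.5000 > continuation, so V_d = 10.5000 (exercise)
Node 0 (S = 55): continuation = e^(−0.04)·[0.3129·0.0000 + 0.6871·10.5000] = 6.9315; exercise value = 5.0000 ≤ continuation, so V_0 = 6.9315

$6.93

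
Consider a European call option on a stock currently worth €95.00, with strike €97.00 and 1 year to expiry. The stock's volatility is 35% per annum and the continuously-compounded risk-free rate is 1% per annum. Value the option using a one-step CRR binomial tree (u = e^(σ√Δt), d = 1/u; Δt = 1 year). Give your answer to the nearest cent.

€16.00

CRR parameters: u = e^(σ√Δt) = e^(0.35·√1) = 1.4191, d = 1/u = 0.7047
Per-period rate: rΔt = 0.01·1 = 0.01, so R = e^0.01 = 1.0101
Risk-neutral probability p = (e^0.01 − 0.7047)/(1.4191 − 0.7047) = 0.3054/0.7144 = 0.4275
Terminal stock prices: S_u = 134.8, S_d = 66.95
Terminal payoffs (S − K): max(37.81, 0) = 37.81, max(-30.05, 0) = 0
Node 0 (S = 95): V_0 = e^(−0.01)·[0.4275·37.8114 + 0.5725·0.0000] = 16.0017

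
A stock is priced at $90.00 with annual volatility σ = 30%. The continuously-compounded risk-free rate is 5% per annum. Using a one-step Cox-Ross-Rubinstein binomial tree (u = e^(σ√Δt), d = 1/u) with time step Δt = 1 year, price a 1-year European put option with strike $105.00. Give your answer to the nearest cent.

$17.87

CRR parameters: u = e^(σ√Δt) = e^(0.3·√1) = 1.3499, d = 1/u = 0.7408
Per-period rate: rΔt = 0.05·1 = 0.05, so R = e^0.05 = 1.0513
Risk-neutral probability p = (e^0.05 − 0.7408)/(1.3499 − 0.7408) = 0.3105/0.6090 = 0.5097
Terminal stock prices: S_u = 121.5, S_d = 66.67
Terminal payoffs (K − S): max(-16.49, 0) = 0, max(38.33, 0) = 38.33
Node 0 (S = 90): V_0 = e^(−0.05)·[0.5097·0.0000 + 0.4903·38.3264] = 17.8735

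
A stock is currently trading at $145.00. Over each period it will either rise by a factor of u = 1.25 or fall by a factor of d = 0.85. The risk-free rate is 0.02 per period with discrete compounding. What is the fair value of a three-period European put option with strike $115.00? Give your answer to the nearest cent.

$4.65

Risk-neutral probability p = (1 + 0.02 − 0.85)/(1.25 − 0.85) = 0.1700/0.4000 = 0.4250
Terminal stock prices: S_uuu = 283.2, S_uud = 192.6, S_udd = 131, S_ddd = 89.05
Terminal payoffs (K − S): max(-168.2, 0) = 0, max(-77.58, 0) = 0, max(-15.95, 0) = 0, max(25.95, 0) = 25.95
Node uu (S = 226.6): V_uu = 1/1.02·[0.4250·0.0000 + 0.5750·0.0000] = 0.0000
Node ud (S = 154.1): V_ud = 1/1.02·[0.4250·0.0000 + 0.5750·0.0000] = 0.0000
Node dd (S = 104.8): V_dd = 1/1.02·[0.4250·0.0000 + 0.5750·25.9519] = 14.6297
Node u (S = 181.2): V_u = 1/1.02·[0.4250·0.0000 + 0.5750·0.0000] = 0.0000
Node d (S = 123.2): V_d = 1/1.02·[0.4250·0.0000 + 0.5750·14.6297] = 8.2472
Node 0 (S = 145): V_0 = 1/1.02·[0.4250·0.0000 + 0.5750·8.2472] = 4.6491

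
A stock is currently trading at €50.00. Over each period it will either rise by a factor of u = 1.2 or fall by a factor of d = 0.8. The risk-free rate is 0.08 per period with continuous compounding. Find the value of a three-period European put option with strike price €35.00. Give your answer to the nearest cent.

Risk-neutral probability p = (e^0.08 − 0.8)/(1.2 − 0.8) = 0.2833/0.4000 = 0.7082
Terminal stock prices: S_uuu = 86.4, S_uud = 57.6, S_udd = 38.4, S_ddd = 25.6
Terminal payoffs (K − S): max(-51.4, 0) = 0, max(-22.6, 0) = 0, max(-3.4, 0) = 0, max(9.4, 0) = 9.4
Node uu (S = 72): V_uu = e^(−0.08)·[0.7082·0.0000 + 0.2918·0.0000] = 0.0000
Node ud (S = 48): V_ud = e^(−0.08)·[0.7082·0.0000 + 0.2918·0.0000] = 0.0000
Node dd (S = 32): V_dd = e^(−0.08)·[0.7082·0.0000 + 0.2918·9.4000] = 2.5319
Node u (S = 60): V_u = e^(−0.08)·[0.7082·0.0000 + 0.2918·0.0000] = 0.0000
Node d (S = 40): V_d = e^(−0.08)·[0.7082·0.0000 + 0.2918·2.5319] = 0.6820
Node 0 (S = 50): V_0 = e^(−0.08)·[0.7082·0.0000 + 0.2918·0.6820] = 0.1837

€0.18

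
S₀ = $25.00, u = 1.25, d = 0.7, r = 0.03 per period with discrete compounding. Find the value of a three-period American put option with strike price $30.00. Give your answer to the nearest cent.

$7.04

Risk-neutral probability p = (1 + 0.03 − 0.7)/(1.25 − 0.7) = 0.3300/0.5500 = 0.6000
Terminal stock prices: S_uuu = 48.83, S_uud = 27.34, S_udd = 15.31, S_ddd = 8.575
Terminal payoffs (K − S): max(-18.83, 0) = 0, max(2.656, 0) = 2.656, max(14.69, 0) = 14.69, max(21.43, 0) = 21.43
Node uu (S = 39.06): continuation = 1/1.03·[0.6000·0.0000 + 0.4000·2.6562] = 1.0316; exercise value = 0.0000 ≤ continuation, so V_uu = 1.0316
Node ud (S = 21.88): continuation = 1/1.03·[0.6000·2.6562 + 0.4000·14.6875] = 7.2512; exercise value = 8.1250 > continuation, so V_ud = 8.1250 (exercise)
Node dd (S = 12.25): continuation = 1/1.03·[0.6000·14.6875 + 0.4000·21.4250] = 16.8762; exercise value = 17.7500 > continuation, so V_dd = 17.7500 (exercise)
Node u (S = 31.25): continuation = 1/1.03·[0.6000·1.0316 + 0.4000·8.1250] = 3.7562; exercise value = 0.0000 ≤ continuation, so V_u = 3.7562
Node d (S = 17.5): continuation = 1/1.03·[0.6000·8.1250 + 0.4000·17.7500] = 11.6262; exercise value = 12.5000 > continuation, so V_d = 12.5000 (exercise)
Node 0 (S = 25): continuation = 1/1.03·[0.6000·3.7562 + 0.4000·12.5000] = 7.0425; exercise value = 5.0000 ≤ continuation, so V_0 = 7.0425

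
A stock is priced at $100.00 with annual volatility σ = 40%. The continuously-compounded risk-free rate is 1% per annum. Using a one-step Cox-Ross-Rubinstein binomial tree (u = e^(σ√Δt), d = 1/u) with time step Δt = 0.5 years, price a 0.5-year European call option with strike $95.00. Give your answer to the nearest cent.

CRR parameters: u = e^(σ√Δt) = e^(0.4·√0.5) = 1.3269, d = 1/u = 0.7536
Per-period rate: rΔt = 0.01·0.5 = 0.005, so R = e^0.005 = 1.0050
Risk-neutral probability p = (e^0.005 − 0.7536)/(1.3269 − 0.7536) = 0.2514/0.5733 = 0.4385
Terminal stock prices: S_u = 132.7, S_d = 75.36
Terminal payoffs (S − K): max(37.69, 0) = 37.69, max(-19.64, 0) = 0
Node 0 (S = 100): V_0 = e^(−0.005)·[0.4385·37.6896 + 0.5615·0.0000] = 16.4445

$16.44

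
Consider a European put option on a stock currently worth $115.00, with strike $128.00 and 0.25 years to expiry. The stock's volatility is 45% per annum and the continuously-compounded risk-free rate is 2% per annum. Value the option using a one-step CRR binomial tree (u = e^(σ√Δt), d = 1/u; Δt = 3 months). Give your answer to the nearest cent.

CRR parameters: u = e^(σ√Δt) = e^(0.45·√0.25) = 1.2523, d = 1/u = 0.7985
Per-period rate: rΔt = 0.02·0.25 = 0.005, so R = e^0.005 = 1.0050
Risk-neutral probability p = (e^0.005 − 0.7985)/(1.2523 − 0.7985) = 0.2065/0.4538 = 0.4550
Terminal stock prices: S_u = 144, S_d = 91.83
Terminal payoffs (K − S): max(-16.02, 0) = 0, max(36.17, 0) = 36.17
Node 0 (S = 115): V_0 = e^(−0.005)·[0.4550·0.0000 + 0.5450·36.1706] = 19.6135

$19.61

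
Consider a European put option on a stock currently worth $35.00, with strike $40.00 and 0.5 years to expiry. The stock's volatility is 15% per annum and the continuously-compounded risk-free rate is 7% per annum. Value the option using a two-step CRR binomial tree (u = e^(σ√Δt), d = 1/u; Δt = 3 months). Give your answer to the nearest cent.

$3.85

CRR parameters: u = e^(σ√Δt) = e^(0.15·√0.25) = 1.0779, d = 1/u = 0.9277
Per-period rate: rΔt = 0.07·0.25 = 0.0175, so R = e^0.0175 = 1.0177
Risk-neutral probability p = (e^0.0175 − 0.9277)/(1.0779 − 0.9277) = 0.0899/0.1501 = 0.5988
Terminal stock prices: S_uu = 40.66, S_ud = 35, S_dd = 30.12
Terminal payoffs (K − S): max(-0.6642, 0) = 0, max(5, 0) = 5, max(9.875, 0) = 9.875
Node u (S = 37.73): V_u = e^(−0.0175)·[0.5988·0.0000 + 0.4012·5.0000] = 1.9710
Node d (S = 32.47): V_d = e^(−0.0175)·[0.5988·5.0000 + 0.4012·9.8752] = 6.8351
Node 0 (S = 35): V_0 = e^(−0.0175)·[0.5988·1.9710 + 0.4012·6.8351] = 3.8542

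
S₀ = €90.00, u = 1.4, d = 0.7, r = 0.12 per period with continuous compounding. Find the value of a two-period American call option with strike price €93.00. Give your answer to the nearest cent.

€24.47

Risk-neutral probability p = (e^0.12 − 0.7)/(1.4 − 0.7) = 0.4275/0.7000 = 0.6107
Terminal stock prices: S_uu = 176.4, S_ud = 88.2, S_dd = 44.1
Terminal payoffs (S − K): max(83.4, 0) = 83.4, max(-4.8, 0) = 0, max(-48.9, 0) = 0
Node u (S = 126): continuation = e^(−0.12)·[0.6107·83.4000 + 0.3893·0.0000] = 45.1737; exercise value = 33.0000 ≤ continuation, so V_u = 45.1737
Node d (S = 63): continuation = e^(−0.12)·[0.6107·0.0000 + 0.3893·0.0000] = 0.0000; exercise value = 0.0000 ≤ continuation, so V_d = 0.0000
Node 0 (S = 90): continuation = e^(−0.12)·[0.6107·45.1737 + 0.3893·0.0000] = 24.4684; exercise value = 0.0000 ≤ continuation, so V_0 = 24.4684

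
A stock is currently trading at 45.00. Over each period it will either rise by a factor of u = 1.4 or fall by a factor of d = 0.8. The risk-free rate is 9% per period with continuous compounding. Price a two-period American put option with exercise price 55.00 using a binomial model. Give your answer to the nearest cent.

10.00

Risk-neutral probability p = (e^0.09 − 0.8)/(1.4 − 0.8) = 0.2942/0.6000 = 0.4903
Terminal stock prices: S_uu = 88.2, S_ud = 50.4, S_dd = 28.8
Terminal payoffs (K − S): max(-33.2, 0) = 0, max(4.6, 0) = 4.6, max(26.2, 0) = 26.2
Node u (S = 63): continuation = e^(−0.09)·[0.4903·0.0000 + 0.5097·4.6000] = 2.1429; exercise value = 0.0000 ≤ continuation, so V_u = 2.1429
Node d (S = 36): continuation = e^(−0.09)·[0.4903·4.6000 + 0.5097·26.2000] = 14.2662; exercise value = 19.0000 > continuation, so V_d = 19.0000 (exercise)
Node 0 (S = 45): continuation = e^(−0.09)·[0.4903·2.1429 + 0.5097·19.0000] = 9.8111; exercise value = 10.0000 > continuation, so V_0 = 10.0000 (exercise)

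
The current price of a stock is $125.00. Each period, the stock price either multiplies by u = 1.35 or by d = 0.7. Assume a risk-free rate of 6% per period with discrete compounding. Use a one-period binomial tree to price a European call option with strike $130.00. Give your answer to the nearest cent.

$20.25

Risk-neutral probability p = (1 + 0.06 − 0.7)/(1.35 − 0.7) = 0.3600/0.6500 = 0.5538
Terminal stock prices: S_u = 168.8, S_d = 87.5
Terminal payoffs (S − K): max(38.75, 0) = 38.75, max(-42.5, 0) = 0
Node 0 (S = 125): V_0 = 1/1.06·[0.5538·38.7500 + 0.4462·0.0000] = 20.2467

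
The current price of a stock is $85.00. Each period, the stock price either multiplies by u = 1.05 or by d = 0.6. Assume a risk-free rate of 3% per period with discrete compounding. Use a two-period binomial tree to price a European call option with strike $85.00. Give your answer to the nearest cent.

Risk-neutral probability p = (1 + 0.03 − 0.6)/(1.05 − 0.6) = 0.4300/0.4500 = 0.9556
Terminal stock prices: S_uu = 93.71, S_ud = 53.55, S_dd = 30.6
Terminal payoffs (S − K): max(8.713, 0) = 8.713, max(-31.45, 0) = 0, max(-54.4, 0) = 0
Node u (S = 89.25): V_u = 1/1.03·[0.9556·8.7125 + 0.0444·0.0000] = 8.0828
Node d (S = 51): V_d = 1/1.03·[0.9556·0.0000 + 0.0444·0.0000] = 0.0000
Node 0 (S = 85): V_0 = 1/1.03·[0.9556·8.0828 + 0.0444·0.0000] = 7.4986

$7.50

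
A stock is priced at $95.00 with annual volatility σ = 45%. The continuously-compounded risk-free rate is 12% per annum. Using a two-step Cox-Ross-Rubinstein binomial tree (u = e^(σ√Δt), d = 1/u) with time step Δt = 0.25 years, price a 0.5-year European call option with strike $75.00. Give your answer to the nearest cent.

$27.61

CRR parameters: u = e^(σ√Δt) = e^(0.45·√0.25) = 1.2523, d = 1/u = 0.7985
Per-period rate: rΔt = 0.12·0.25 = 0.03, so R = e^0.03 = 1.0305
Risk-neutral probability p = (e^0.03 − 0.7985)/(1.2523 − 0.7985) = 0.2319/0.4538 = 0.5111
Terminal stock prices: S_uu = 149, S_ud = 95, S_dd = 60.57
Terminal payoffs (S − K): max(73.99, 0) = 73.99, max(20, 0) = 20, max(-14.43, 0) = 0
Node u (S = 119): V_u = e^(−0.03)·[0.5111·73.9897 + 0.4889·20.0000] = 46.1872
Node d (S = 75.86): V_d = e^(−0.03)·[0.5111·20.0000 + 0.4889·0.0000] = 9.9198
Node 0 (S = 95): V_0 = e^(−0.03)·[0.5111·46.1872 + 0.4889·9.9198] = 27.6149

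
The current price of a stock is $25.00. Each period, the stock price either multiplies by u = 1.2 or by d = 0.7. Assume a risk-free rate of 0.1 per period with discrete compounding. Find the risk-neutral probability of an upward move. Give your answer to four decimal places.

p = 0.8000

Risk-neutral probability p = (1 + 0.1 − 0.7)/(1.2 − 0.7) = 0.4000/0.5000 = 0.8000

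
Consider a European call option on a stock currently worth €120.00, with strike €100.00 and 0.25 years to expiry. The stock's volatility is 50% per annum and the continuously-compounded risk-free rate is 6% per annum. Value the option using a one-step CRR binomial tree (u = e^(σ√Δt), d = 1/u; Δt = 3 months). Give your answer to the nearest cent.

€24.92

CRR parameters: u = e^(σ√Δt) = e^(0.5·√0.25) = 1.2840, d = 1/u = 0.7788
Per-period rate: rΔt = 0.06·0.25 = 0.015, so R = e^0.015 = 1.0151
Risk-neutral probability p = (e^0.015 − 0.7788)/(1.2840 − 0.7788) = 0.2363/0.5052 = 0.4677
Terminal stock prices: S_u = 154.1, S_d = 93.46
Terminal payoffs (S − K): max(54.08, 0) = 54.08, max(-6.544, 0) = 0
Node 0 (S = 120): V_0 = e^(−0.015)·[0.4677·54.0831 + 0.5323·0.0000] = 24.9200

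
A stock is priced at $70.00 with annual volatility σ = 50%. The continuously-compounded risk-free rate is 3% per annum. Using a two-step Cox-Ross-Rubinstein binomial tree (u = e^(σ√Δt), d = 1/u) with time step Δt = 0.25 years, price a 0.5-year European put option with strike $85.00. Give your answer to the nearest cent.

CRR parameters: u = e^(σ√Δt) = e^(0.5·√0.25) = 1.2840, d = 1/u = 0.7788
Per-period rate: rΔt = 0.03·0.25 = 0.0075, so R = e^0.0075 = 1.0075
Risk-neutral probability p = (e^0.0075 − 0.7788)/(1.2840 − 0.7788) = 0.2287/0.5052 = 0.4527
Terminal stock prices: S_uu = 115.4, S_ud = 70, S_dd = 42.46
Terminal payoffs (K − S): max(-30.41, 0) = 0, max(15, 0) = 15, max(42.54, 0) = 42.54
Node u (S = 89.88): V_u = e^(−0.0075)·[0.4527·0.0000 + 0.5473·15.0000] = 8.1478
Node d (S = 54.52): V_d = e^(−0.0075)·[0.4527·15.0000 + 0.5473·42.5429] = 29.8488
Node 0 (S = 70): V_0 = e^(−0.0075)·[0.4527·8.1478 + 0.5473·29.8488] = 19.8746

$19.87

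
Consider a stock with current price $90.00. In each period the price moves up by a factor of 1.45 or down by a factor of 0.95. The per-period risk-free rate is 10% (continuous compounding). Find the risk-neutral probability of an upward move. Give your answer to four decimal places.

Risk-neutral probability p = (e^0.1 − 0.95)/(1.45 − 0.95) = 0.1552/0.5000 = 0.3103

p = 0.3103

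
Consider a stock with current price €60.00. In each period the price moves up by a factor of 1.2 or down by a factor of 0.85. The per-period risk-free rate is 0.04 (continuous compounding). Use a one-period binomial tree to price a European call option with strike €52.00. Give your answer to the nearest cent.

€10.48

Risk-neutral probability p = (e^0.04 − 0.85)/(1.2 − 0.85) = 0.1908/0.3500 = 0.5452
Terminal stock prices: S_u = 72, S_d = 51
Terminal payoffs (S − K): max(20, 0) = 20, max(-1, 0) = 0
Node 0 (S = 60): V_0 = e^(−0.04)·[0.5452·20.0000 + 0.4548·0.0000] = 10.4759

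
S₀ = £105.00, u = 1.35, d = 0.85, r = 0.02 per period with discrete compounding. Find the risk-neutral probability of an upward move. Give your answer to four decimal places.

p = 0.3400

Risk-neutral probability p = (1 + 0.02 − 0.85)/(1.35 − 0.85) = 0.1700/0.5000 = 0.3400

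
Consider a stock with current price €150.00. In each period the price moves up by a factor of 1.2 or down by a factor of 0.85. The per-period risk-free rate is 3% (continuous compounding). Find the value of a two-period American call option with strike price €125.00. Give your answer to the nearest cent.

€35.95

Risk-neutral probability p = (e^0.03 − 0.85)/(1.2 − 0.85) = 0.1805/0.3500 = 0.5156
Terminal stock prices: S_uu = 216, S_ud = 153, S_dd = 108.4
Terminal payoffs (S − K): max(91, 0) = 91, max(28, 0) = 28, max(-16.63, 0) = 0
Node u (S = 180): continuation = e^(−0.03)·[0.5156·91.0000 + 0.4844·28.0000] = 58.6943; exercise value = 55.0000 ≤ continuation, so V_u = 58.6943
Node d (S = 127.5): continuation = e^(−0.03)·[0.5156·28.0000 + 0.4844·0.0000] = 14.0097; exercise value = 2.5000 ≤ continuation, so V_d = 14.0097
Node 0 (S = 150): continuation = e^(−0.03)·[0.5156·58.6943 + 0.4844·14.0097] = 35.9534; exercise value = 25.0000 ≤ continuation, so V_0 = 35.9534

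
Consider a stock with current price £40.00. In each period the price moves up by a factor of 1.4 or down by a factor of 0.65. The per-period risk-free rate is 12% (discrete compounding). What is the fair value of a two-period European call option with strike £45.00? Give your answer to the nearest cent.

Risk-neutral probability p = (1 + 0.12 − 0.65)/(1.4 − 0.65) = 0.4700/0.7500 = 0.6267
Terminal stock prices: S_uu = 78.4, S_ud = 36.4, S_dd = 16.9
Terminal payoffs (S − K): max(33.4, 0) = 33.4, max(-8.6, 0) = 0, max(-28.1, 0) = 0
Node u (S = 56): V_u = 1/1.12·[0.6267·33.4000 + 0.3733·0.0000] = 18.6881
Node d (S = 26): V_d = 1/1.12·[0.6267·0.0000 + 0.3733·0.0000] = 0.0000
Node 0 (S = 40): V_0 = 1/1.12·[0.6267·18.6881 + 0.3733·0.0000] = 10.4564

£10.46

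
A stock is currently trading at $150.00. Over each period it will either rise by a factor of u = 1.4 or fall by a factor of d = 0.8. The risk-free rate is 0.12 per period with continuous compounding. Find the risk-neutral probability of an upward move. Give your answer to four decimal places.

p = 0.5458

Risk-neutral probability p = (e^0.12 − 0.8)/(1.4 − 0.8) = 0.3275/0.6000 = 0.5458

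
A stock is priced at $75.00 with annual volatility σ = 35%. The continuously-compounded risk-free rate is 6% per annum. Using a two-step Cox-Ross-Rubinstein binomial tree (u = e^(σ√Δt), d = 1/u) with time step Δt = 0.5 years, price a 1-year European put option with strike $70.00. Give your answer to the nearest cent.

$5.73

CRR parameters: u = e^(σ√Δt) = e^(0.35·√0.5) = 1.2808, d = 1/u = 0.7808
Per-period rate: rΔt = 0.06·0.5 = 0.03, so R = e^0.03 = 1.0305
Risk-neutral probability p = (e^0.03 − 0.7808)/(1.2808 − 0.7808) = 0.2497/0.5000 = 0.4993
Terminal stock prices: S_uu = 123, S_ud = 75, S_dd = 45.72
Terminal payoffs (K − S): max(-53.03, 0) = 0, max(-5, 0) = 0, max(24.28, 0) = 24.28
Node u (S = 96.06): V_u = e^(−0.03)·[0.4993·0.0000 + 0.5007·0.0000] = 0.0000
Node d (S = 58.56): V_d = e^(−0.03)·[0.4993·0.0000 + 0.5007·24.2810] = 11.7971
Node 0 (S = 75): V_0 = e^(−0.03)·[0.4993·0.0000 + 0.5007·11.7971] = 5.7317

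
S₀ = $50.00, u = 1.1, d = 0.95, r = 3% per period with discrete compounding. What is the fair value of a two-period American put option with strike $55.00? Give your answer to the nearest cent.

Risk-neutral probability p = (1 + 0.03 − 0.95)/(1.1 − 0.95) = 0.0800/0.1500 = 0.5333
Terminal stock prices: S_uu = 60.5, S_ud = 52.25, S_dd = 45.12
Terminal payoffs (K − S): max(-5.5, 0) = 0, max(2.75, 0) = 2.75, max(9.875, 0) = 9.875
Node u (S = 55): continuation = 1/1.03·[0.5333·0.0000 + 0.4667·2.7500] = 1.2460; exercise value = 0.0000 ≤ continuation, so V_u = 1.2460
Node d (S = 47.5): continuation = 1/1.03·[0.5333·2.7500 + 0.4667·9.8750] = 5.8981; exercise value = 7.5000 > continuation, so V_d = 7.5000 (exercise)
Node 0 (S = 50): continuation = 1/1.03·[0.5333·1.2460 + 0.4667·7.5000] = 4.0432; exercise value = 5.0000 > continuation, so V_0 = 5.0000 (exercise)

$5.00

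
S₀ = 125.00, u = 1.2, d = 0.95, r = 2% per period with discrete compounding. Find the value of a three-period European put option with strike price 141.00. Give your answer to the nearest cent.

14.21

Risk-neutral probability p = (1 + 0.02 − 0.95)/(1.2 − 0.95) = 0.0700/0.2500 = 0.2800
Terminal stock prices: S_uuu = 216, S_uud = 171, S_udd = 135.4, S_ddd = 107.2
Terminal payoffs (K − S): max(-75, 0) = 0, max(-30, 0) = 0, max(5.625, 0) = 5.625, max(33.83, 0) = 33.83
Node uu (S = 180): V_uu = 1/1.02·[0.2800·0.0000 + 0.7200·0.0000] = 0.0000
Node ud (S = 142.5): V_ud = 1/1.02·[0.2800·0.0000 + 0.7200·5.6250] = 3.9706
Node dd (S = 112.8): V_dd = 1/1.02·[0.2800·5.6250 + 0.7200·33.8281] = 25.4228
Node u (S = 150): V_u = 1/1.02·[0.2800·0.0000 + 0.7200·3.9706] = 2.8028
Node d (S = 118.8): V_d = 1/1.02·[0.2800·3.9706 + 0.7200·25.4228] = 19.0355
Node 0 (S = 125): V_0 = 1/1.02·[0.2800·2.8028 + 0.7200·19.0355] = 14.2062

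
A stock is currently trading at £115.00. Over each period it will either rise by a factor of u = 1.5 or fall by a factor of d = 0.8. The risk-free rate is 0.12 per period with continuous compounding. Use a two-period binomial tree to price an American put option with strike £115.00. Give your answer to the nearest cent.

£10.86

Risk-neutral probability p = (e^0.12 − 0.8)/(1.5 − 0.8) = 0.3275/0.7000 = 0.4679
Terminal stock prices: S_uu = 258.8, S_ud = 138, S_dd = 73.6
Terminal payoffs (K − S): max(-143.8, 0) = 0, max(-23, 0) = 0, max(41.4, 0) = 41.4
Node u (S = 172.5): continuation = e^(−0.12)·[0.4679·0.0000 + 0.5321·0.0000] = 0.0000; exercise value = 0.0000 ≤ continuation, so V_u = 0.0000
Node d (S = 92): continuation = e^(−0.12)·[0.4679·0.0000 + 0.5321·41.4000] = 19.5397; exercise value = 23.0000 > continuation, so V_d = 23.0000 (exercise)
Node 0 (S = 115): continuation = e^(−0.12)·[0.4679·0.0000 + 0.5321·23.0000] = 10.8554; exercise value = 0.0000 ≤ continuation, so V_0 = 10.8554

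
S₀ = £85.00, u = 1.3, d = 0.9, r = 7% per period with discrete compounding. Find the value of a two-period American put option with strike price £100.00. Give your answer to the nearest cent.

£15.00

Risk-neutral probability p = (1 + 0.07 − 0.9)/(1.3 − 0.9) = 0.1700/0.4000 = 0.4250
Terminal stock prices: S_uu = 143.7, S_ud = 99.45, S_dd = 68.85
Terminal payoffs (K − S): max(-43.65, 0) = 0, max(0.55, 0) = 0.55, max(31.15, 0) = 31.15
Node u (S = 110.5): continuation = 1/1.07·[0.4250·0.0000 + 0.5750·0.5500] = 0.2956; exercise value = 0.0000 ≤ continuation, so V_u = 0.2956
Node d (S = 76.5): continuation = 1/1.07·[0.4250·0.5500 + 0.5750·31.1500] = 16.9579; exercise value = 23.5000 > continuation, so V_d = 23.5000 (exercise)
Node 0 (S = 85): continuation = 1/1.07·[0.4250·0.2956 + 0.5750·23.5000] = 12.7459; exercise value = 15.0000 > continuation, so V_0 = 15.0000 (exercise)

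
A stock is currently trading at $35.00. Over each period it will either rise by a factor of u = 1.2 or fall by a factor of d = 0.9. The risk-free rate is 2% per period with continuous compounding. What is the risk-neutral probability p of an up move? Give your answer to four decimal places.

Risk-neutral probability p = (e^0.02 − 0.9)/(1.2 − 0.9) = 0.1202/0.3000 = 0.4007

p = 0.4007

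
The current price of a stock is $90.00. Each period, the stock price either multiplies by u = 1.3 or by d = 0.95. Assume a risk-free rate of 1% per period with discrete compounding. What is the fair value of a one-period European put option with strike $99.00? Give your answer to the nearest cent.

Risk-neutral probability p = (1 + 0.01 − 0.95)/(1.3 − 0.95) = 0.0600/0.3500 = 0.1714
Terminal stock prices: S_u = 117, S_d = 85.5
Terminal payoffs (K − S): max(-18, 0) = 0, max(13.5, 0) = 13.5
Node 0 (S = 90): V_0 = 1/1.01·[0.1714·0.0000 + 0.8286·13.5000] = 11.0750

$11.07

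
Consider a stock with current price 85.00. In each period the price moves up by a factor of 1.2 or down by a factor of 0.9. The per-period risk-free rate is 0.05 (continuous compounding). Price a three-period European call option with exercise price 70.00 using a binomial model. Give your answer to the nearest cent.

25.59

Risk-neutral probability p = (e^0.05 − 0.9)/(1.2 − 0.9) = 0.1513/0.3000 = 0.5042
Terminal stock prices: S_uuu = 146.9, S_uud = 110.2, S_udd = 82.62, S_ddd = 61.97
Terminal payoffs (S − K): max(76.88, 0) = 76.88, max(40.16, 0) = 40.16, max(12.62, 0) = 12.62, max(-8.035, 0) = 0
Node uu (S = 122.4): V_uu = e^(−0.05)·[0.5042·76.8800 + 0.4958·40.1600] = 55.8139
Node ud (S = 91.8): V_ud = e^(−0.05)·[0.5042·40.1600 + 0.4958·12.6200] = 25.2139
Node dd (S = 68.85): V_dd = e^(−0.05)·[0.5042·12.6200 + 0.4958·0.0000] = 6.0531
Node u (S = 102): V_u = e^(−0.05)·[0.5042·55.8139 + 0.4958·25.2139] = 38.6614
Node d (S = 76.5): V_d = e^(−0.05)·[0.5042·25.2139 + 0.4958·6.0531] = 14.9483
Node 0 (S = 85): V_0 = e^(−0.05)·[0.5042·38.6614 + 0.4958·14.9483] = 25.5931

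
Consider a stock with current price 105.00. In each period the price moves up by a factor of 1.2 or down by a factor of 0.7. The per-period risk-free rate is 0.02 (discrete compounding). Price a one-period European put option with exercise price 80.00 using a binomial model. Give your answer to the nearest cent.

2.29

Risk-neutral probability p = (1 + 0.02 − 0.7)/(1.2 − 0.7) = 0.3200/0.5000 = 0.6400
Terminal stock prices: S_u = 126, S_d = 73.5
Terminal payoffs (K − S): max(-46, 0) = 0, max(6.5, 0) = 6.5
Node 0 (S = 105): V_0 = 1/1.02·[0.6400·0.0000 + 0.3600·6.5000] = 2.2941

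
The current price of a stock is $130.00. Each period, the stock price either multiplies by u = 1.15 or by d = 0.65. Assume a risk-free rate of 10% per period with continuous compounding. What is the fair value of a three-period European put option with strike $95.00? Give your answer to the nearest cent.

Risk-neutral probability p = (e^0.1 − 0.65)/(1.15 − 0.65) = 0.4552/0.5000 = 0.9103
Terminal stock prices: S_uuu = 197.7, S_uud = 111.8, S_udd = 63.16, S_ddd = 35.7
Terminal payoffs (K − S): max(-102.7, 0) = 0, max(-16.75, 0) = 0, max(31.84, 0) = 31.84, max(59.3, 0) = 59.3
Node uu (S = 171.9): V_uu = e^(−0.1)·[0.9103·0.0000 + 0.0897·0.0000] = 0.0000
Node ud (S = 97.17): V_ud = e^(−0.1)·[0.9103·0.0000 + 0.0897·31.8362] = 2.5827
Node dd (S = 54.93): V_dd = e^(−0.1)·[0.9103·31.8362 + 0.0897·59.2987] = 31.0346
Node u (S = 149.5): V_u = e^(−0.1)·[0.9103·0.0000 + 0.0897·2.5827] = 0.2095
Node d (S = 84.5): V_d = e^(−0.1)·[0.9103·2.5827 + 0.0897·31.0346] = 4.6452
Node 0 (S = 130): V_0 = e^(−0.1)·[0.9103·0.2095 + 0.0897·4.6452] = 0.5494

$0.55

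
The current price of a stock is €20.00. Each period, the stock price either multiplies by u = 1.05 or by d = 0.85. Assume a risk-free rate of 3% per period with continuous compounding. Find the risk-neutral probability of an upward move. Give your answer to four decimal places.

Risk-neutral probability p = (e^0.03 − 0.85)/(1.05 − 0.85) = 0.1805/0.2000 = 0.9023

p = 0.9023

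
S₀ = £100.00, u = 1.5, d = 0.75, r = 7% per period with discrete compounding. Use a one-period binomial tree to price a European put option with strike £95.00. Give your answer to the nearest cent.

£10.72

Risk-neutral probability p = (1 + 0.07 − 0.75)/(1.5 − 0.75) = 0.3200/0.7500 = 0.4267
Terminal stock prices: S_u = 150, S_d = 75
Terminal payoffs (K − S): max(-55, 0) = 0, max(20, 0) = 20
Node 0 (S = 100): V_0 = 1/1.07·[0.4267·0.0000 + 0.5733·20.0000] = 10.7165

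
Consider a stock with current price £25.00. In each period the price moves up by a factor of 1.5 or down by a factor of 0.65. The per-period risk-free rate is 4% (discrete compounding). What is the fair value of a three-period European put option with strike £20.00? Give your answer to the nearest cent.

Risk-neutral probability p = (1 + 0.04 − 0.65)/(1.5 − 0.65) = 0.3900/0.8500 = 0.4588
Terminal stock prices: S_uuu = 84.38, S_uud = 36.56, S_udd = 15.84, S_ddd = 6.866
Terminal payoffs (K − S): max(-64.38, 0) = 0, max(-16.56, 0) = 0, max(4.156, 0) = 4.156, max(13.13, 0) = 13.13
Node uu (S = 56.25): V_uu = 1/1.04·[0.4588·0.0000 + 0.5412·0.0000] = 0.0000
Node ud (S = 24.38): V_ud = 1/1.04·[0.4588·0.0000 + 0.5412·4.1562] = 2.1628
Node dd (S = 10.56): V_dd = 1/1.04·[0.4588·4.1562 + 0.5412·13.1344] = 8.6683
Node u (S = 37.5): V_u = 1/1.04·[0.4588·0.0000 + 0.5412·2.1628] = 1.1254
Node d (S = 16.25): V_d = 1/1.04·[0.4588·2.1628 + 0.5412·8.6683] = 5.4648
Node 0 (S = 25): V_0 = 1/1.04·[0.4588·1.1254 + 0.5412·5.4648] = 3.3402

£3.34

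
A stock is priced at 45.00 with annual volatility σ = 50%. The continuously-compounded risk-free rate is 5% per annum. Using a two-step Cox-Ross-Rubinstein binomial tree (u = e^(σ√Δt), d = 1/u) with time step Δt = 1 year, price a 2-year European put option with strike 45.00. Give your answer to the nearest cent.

8.46

CRR parameters: u = e^(σ√Δt) = e^(0.5·√1) = 1.6487, d = 1/u = 0.6065
Per-period rate: rΔt = 0.05·1 = 0.05, so R = e^0.05 = 1.0513
Risk-neutral probability p = (e^0.05 − 0.6065)/(1.6487 − 0.6065) = 0.4447/1.0422 = 0.4267
Terminal stock prices: S_uu = 122.3, S_ud = 45, S_dd = 16.55
Terminal payoffs (K − S): max(-77.32, 0) = 0, max(0, 0) = 0, max(28.45, 0) = 28.45
Node u (S = 74.19): V_u = e^(−0.05)·[0.4267·0.0000 + 0.5733·0.0000] = 0.0000
Node d (S = 27.29): V_d = e^(−0.05)·[0.4267·0.0000 + 0.5733·28.4454] = 15.5114
Node 0 (S = 45): V_0 = e^(−0.05)·[0.4267·0.0000 + 0.5733·15.5114] = 8.4585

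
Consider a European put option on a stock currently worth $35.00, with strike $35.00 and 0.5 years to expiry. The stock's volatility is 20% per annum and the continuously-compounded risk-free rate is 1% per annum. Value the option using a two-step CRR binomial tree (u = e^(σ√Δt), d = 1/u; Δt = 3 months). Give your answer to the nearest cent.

$1.66

CRR parameters: u = e^(σ√Δt) = e^(0.2·√0.25) = 1.1052, d = 1/u = 0.9048
Per-period rate: rΔt = 0.01·0.25 = 0.0025, so R = e^0.0025 = 1.0025
Risk-neutral probability p = (e^0.0025 − 0.9048)/(1.1052 − 0.9048) = 0.0977/0.2003 = 0.4875
Terminal stock prices: S_uu = 42.75, S_ud = 35, S_dd = 28.66
Terminal payoffs (K − S): max(-7.749, 0) = 0, max(0, 0) = 0, max(6.344, 0) = 6.344
Node u (S = 38.68): V_u = e^(−0.0025)·[0.4875·0.0000 + 0.5125·0.0000] = 0.0000
Node d (S = 31.67): V_d = e^(−0.0025)·[0.4875·0.0000 + 0.5125·6.3444] = 3.2433
Node 0 (S = 35): V_0 = e^(−0.0025)·[0.4875·0.0000 + 0.5125·3.2433] = 1.6580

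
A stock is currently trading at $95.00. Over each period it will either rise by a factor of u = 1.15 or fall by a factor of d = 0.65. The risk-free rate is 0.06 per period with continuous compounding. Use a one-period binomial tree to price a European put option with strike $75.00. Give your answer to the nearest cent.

Risk-neutral probability p = (e^0.06 − 0.65)/(1.15 − 0.65) = 0.4118/0.5000 = 0.8237
Terminal stock prices: S_u = 109.2, S_d = 61.75
Terminal payoffs (K − S): max(-34.25, 0) = 0, max(13.25, 0) = 13.25
Node 0 (S = 95): V_0 = e^(−0.06)·[0.8237·0.0000 + 0.1763·13.2500] = 2.2003

$2.20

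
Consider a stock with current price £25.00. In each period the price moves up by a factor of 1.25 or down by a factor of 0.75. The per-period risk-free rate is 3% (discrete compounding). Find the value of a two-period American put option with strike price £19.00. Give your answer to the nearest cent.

£0.90

Risk-neutral probability p = (1 + 0.03 − 0.75)/(1.25 − 0.75) = 0.2800/0.5000 = 0.5600
Terminal stock prices: S_uu = 39.06, S_ud = 23.44, S_dd = 14.06
Terminal payoffs (K − S): max(-20.06, 0) = 0, max(-4.438, 0) = 0, max(4.938, 0) = 4.938
Node u (S = 31.25): continuation = 1/1.03·[0.5600·0.0000 + 0.4400·0.0000] = 0.0000; exercise value = 0.0000 ≤ continuation, so V_u = 0.0000
Node d (S = 18.75): continuation = 1/1.03·[0.5600·0.0000 + 0.4400·4.9375] = 2.1092; exercise value = 0.2500 ≤ continuation, so V_d = 2.1092
Node 0 (S = 25): continuation = 1/1.03·[0.5600·0.0000 + 0.4400·2.1092] = 0.9010; exercise value = 0.0000 ≤ continuation, so V_0 = 0.9010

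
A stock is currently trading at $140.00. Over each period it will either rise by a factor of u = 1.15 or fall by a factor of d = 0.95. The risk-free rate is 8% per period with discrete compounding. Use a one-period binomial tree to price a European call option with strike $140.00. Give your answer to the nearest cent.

$12.64

Risk-neutral probability p = (1 + 0.08 − 0.95)/(1.15 − 0.95) = 0.1300/0.2000 = 0.6500
Terminal stock prices: S_u = 161, S_d = 133
Terminal payoffs (S − K): max(21, 0) = 21, max(-7, 0) = 0
Node 0 (S = 140): V_0 = 1/1.08·[0.6500·21.0000 + 0.3500·0.0000] = 12.6389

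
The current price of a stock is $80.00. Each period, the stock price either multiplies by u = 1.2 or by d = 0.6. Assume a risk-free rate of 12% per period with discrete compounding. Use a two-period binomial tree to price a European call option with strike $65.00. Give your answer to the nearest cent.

Risk-neutral probability p = (1 + 0.12 − 0.6)/(1.2 − 0.6) = 0.5200/0.6000 = 0.8667
Terminal stock prices: S_uu = 115.2, S_ud = 57.6, S_dd = 28.8
Terminal payoffs (S − K): max(50.2, 0) = 50.2, max(-7.4, 0) = 0, max(-36.2, 0) = 0
Node u (S = 96): V_u = 1/1.12·[0.8667·50.2000 + 0.1333·0.0000] = 38.8452
Node d (S = 48): V_d = 1/1.12·[0.8667·0.0000 + 0.1333·0.0000] = 0.0000
Node 0 (S = 80): V_0 = 1/1.12·[0.8667·38.8452 + 0.1333·0.0000] = 30.0588

$30.06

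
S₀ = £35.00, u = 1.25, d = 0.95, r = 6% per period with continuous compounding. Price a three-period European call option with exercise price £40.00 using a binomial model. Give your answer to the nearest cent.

£3.84

Risk-neutral probability p = (e^0.06 − 0.95)/(1.25 − 0.95) = 0.1118/0.3000 = 0.3728
Terminal stock prices: S_uuu = 68.36, S_uud = 51.95, S_udd = 39.48, S_ddd = 30.01
Terminal payoffs (S − K): max(28.36, 0) = 28.36, max(11.95, 0) = 11.95, max(-0.5156, 0) = 0, max(-9.992, 0) = 0
Node uu (S = 54.69): V_uu = e^(−0.06)·[0.3728·28.3594 + 0.6272·11.9531] = 17.0169
Node ud (S = 41.56): V_ud = e^(−0.06)·[0.3728·11.9531 + 0.6272·0.0000] = 4.1965
Node dd (S = 31.59): V_dd = e^(−0.06)·[0.3728·0.0000 + 0.6272·0.0000] = 0.0000
Node u (S = 43.75): V_u = e^(−0.06)·[0.3728·17.0169 + 0.6272·4.1965] = 8.4531
Node d (S = 33.25): V_d = e^(−0.06)·[0.3728·4.1965 + 0.6272·0.0000] = 1.4733
Node 0 (S = 35): V_0 = e^(−0.06)·[0.3728·8.4531 + 0.6272·1.4733] = 3.8380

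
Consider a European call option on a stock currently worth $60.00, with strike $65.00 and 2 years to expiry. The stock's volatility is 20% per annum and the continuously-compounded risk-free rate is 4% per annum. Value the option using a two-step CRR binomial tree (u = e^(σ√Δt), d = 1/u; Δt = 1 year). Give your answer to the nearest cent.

CRR parameters: u = e^(σ√Δt) = e^(0.2·√1) = 1.2214, d = 1/u = 0.8187
Per-period rate: rΔt = 0.04·1 = 0.04, so R = e^0.04 = 1.0408
Risk-neutral probability p = (e^0.04 − 0.8187)/(1.2214 − 0.8187) = 0.2221/0.4027 = 0.5515
Terminal stock prices: S_uu = 89.51, S_ud = 60, S_dd = 40.22
Terminal payoffs (S − K): max(24.51, 0) = 24.51, max(-5, 0) = 0, max(-24.78, 0) = 0
Node u (S = 73.28): V_u = e^(−0.04)·[0.5515·24.5095 + 0.4485·0.0000] = 12.9873
Node d (S = 49.12): V_d = e^(−0.04)·[0.5515·0.0000 + 0.4485·0.0000] = 0.0000
Node 0 (S = 60): V_0 = e^(−0.04)·[0.5515·12.9873 + 0.4485·0.0000] = 6.8819

$6.88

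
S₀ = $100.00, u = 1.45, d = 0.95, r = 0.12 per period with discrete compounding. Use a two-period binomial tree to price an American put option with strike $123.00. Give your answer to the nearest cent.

$23.00

Risk-neutral probability p = (1 + 0.12 − 0.95)/(1.45 − 0.95) = 0.1700/0.5000 = 0.3400
Terminal stock prices: S_uu = 210.2, S_ud = 137.8, S_dd = 90.25
Terminal payoffs (K − S): max(-87.25, 0) = 0, max(-14.75, 0) = 0, max(32.75, 0) = 32.75
Node u (S = 145): continuation = 1/1.12·[0.3400·0.0000 + 0.6600·0.0000] = 0.0000; exercise value = 0.0000 ≤ continuation, so V_u = 0.0000
Node d (S = 95): continuation = 1/1.12·[0.3400·0.0000 + 0.6600·32.7500] = 19.2991; exercise value = 28.0000 > continuation, so V_d = 28.0000 (exercise)
Node 0 (S = 100): continuation = 1/1.12·[0.3400·0.0000 + 0.6600·28.0000] = 16.5000; exercise value = 23.0000 > continuation, so V_0 = 23.0000 (exercise)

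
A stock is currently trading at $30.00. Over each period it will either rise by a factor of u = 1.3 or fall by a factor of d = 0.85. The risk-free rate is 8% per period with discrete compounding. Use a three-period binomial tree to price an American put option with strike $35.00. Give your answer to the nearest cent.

$5.00

Risk-neutral probability p = (1 + 0.08 − 0.85)/(1.3 − 0.85) = 0.2300/0.4500 = 0.5111
Terminal stock prices: S_uuu = 65.91, S_uud = 43.09, S_udd = 28.18, S_ddd = 18.42
Terminal payoffs (K − S): max(-30.91, 0) = 0, max(-8.095, 0) = 0, max(6.823, 0) = 6.823, max(16.58, 0) = 16.58
Node uu (S = 50.7): continuation = 1/1.08·[0.5111·0.0000 + 0.4889·0.0000] = 0.0000; exercise value = 0.0000 ≤ continuation, so V_uu = 0.0000
Node ud (S = 33.15): continuation = 1/1.08·[0.5111·0.0000 + 0.4889·6.8225] = 3.0884; exercise value = 1.8500 ≤ continuation, so V_ud = 3.0884
Node dd (S = 21.67): continuation = 1/1.08·[0.5111·6.8225 + 0.4889·16.5763] = 10.7324; exercise value = 13.3250 > continuation, so V_dd = 13.3250 (exercise)
Node u (S = 39): continuation = 1/1.08·[0.5111·0.0000 + 0.4889·3.0884] = 1.3980; exercise value = 0.0000 ≤ continuation, so V_u = 1.3980
Node d (S = 25.5): continuation = 1/1.08·[0.5111·3.0884 + 0.4889·13.3250] = 7.4935; exercise value = 9.5000 > continuation, so V_d = 9.5000 (exercise)
Node 0 (S = 30): continuation = 1/1.08·[0.5111·1.3980 + 0.4889·9.5000] = 4.9620; exercise value = 5.0000 > continuation, so V_0 = 5.0000 (exercise)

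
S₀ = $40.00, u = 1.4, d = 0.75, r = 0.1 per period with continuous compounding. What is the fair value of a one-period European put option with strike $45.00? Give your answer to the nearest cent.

$6.16

Risk-neutral probability p = (e^0.1 − 0.75)/(1.4 − 0.75) = 0.3552/0.6500 = 0.5464
Terminal stock prices: S_u = 56, S_d = 30
Terminal payoffs (K − S): max(-11, 0) = 0, max(15, 0) = 15
Node 0 (S = 40): V_0 = e^(−0.1)·[0.5464·0.0000 + 0.4536·15.0000] = 6.1563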